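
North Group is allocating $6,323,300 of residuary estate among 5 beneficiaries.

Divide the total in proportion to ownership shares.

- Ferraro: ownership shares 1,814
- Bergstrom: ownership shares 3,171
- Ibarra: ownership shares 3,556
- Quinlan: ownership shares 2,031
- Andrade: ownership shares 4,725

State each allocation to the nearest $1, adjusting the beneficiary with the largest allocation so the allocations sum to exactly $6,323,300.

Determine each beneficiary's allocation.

Ferraro: $749,851 | Bergstrom: $1,310,792 | Ibarra: $1,469,939 | Quinlan: $839,552 | Andrade: $1,953,166

Total ownership shares = 15,297.
Raw shares: Ferraro 1,814/15,297 × $6,323,300 = 749,850.70; Bergstrom 3,171/15,297 × $6,323,300 = 1,310,791.94; Ibarra 3,556/15,297 × $6,323,300 = 1,469,938.86; Quinlan 2,031/15,297 × $6,323,300 = 839,551.70; Andrade 4,725/15,297 × $6,323,300 = 1,953,166.80.
Rounded to nearest $1: Ferraro $749,851; Bergstrom $1,310,792; Ibarra $1,469,939; Quinlan $839,552; Andrade $1,953,167. Sum = $6,323,301.
Difference $6,323,300 − $6,323,301 = −$1 applied to largest allocation (Andrade): Andrade becomes $1,953,166.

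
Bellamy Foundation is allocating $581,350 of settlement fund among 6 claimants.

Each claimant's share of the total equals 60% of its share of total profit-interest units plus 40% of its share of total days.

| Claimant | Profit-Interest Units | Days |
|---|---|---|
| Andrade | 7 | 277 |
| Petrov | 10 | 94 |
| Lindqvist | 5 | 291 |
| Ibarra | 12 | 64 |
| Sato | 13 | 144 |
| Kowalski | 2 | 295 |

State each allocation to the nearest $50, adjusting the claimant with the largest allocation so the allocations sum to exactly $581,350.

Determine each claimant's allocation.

Andrade: $105,100; Petrov: $89,950; Lindqvist: $93,700; Ibarra: $98,200; Sato: $121,300; Kowalski: $73,100

Totals — profit-interest units 49, days 1,165.
Composite weights (60% profit-interest units + 40% days): Andrade 0.1808; Petrov 0.1547; Lindqvist 0.1611; Ibarra 0.1689; Sato 0.2086; Kowalski 0.1258.
Proportional shares: Andrade 105,120.63; Petrov 89,948.60; Lindqvist 93,677.96; Ibarra 98,197.59; Sato 121,284.57; Kowalski 73,120.66.
At nearest $50: Andrade $105,100; Petrov $89,950; Lindqvist $93,700; Ibarra $98,200; Sato $121,300; Kowalski $73,100. Sum = $581,350.
No rounding difference to absorb.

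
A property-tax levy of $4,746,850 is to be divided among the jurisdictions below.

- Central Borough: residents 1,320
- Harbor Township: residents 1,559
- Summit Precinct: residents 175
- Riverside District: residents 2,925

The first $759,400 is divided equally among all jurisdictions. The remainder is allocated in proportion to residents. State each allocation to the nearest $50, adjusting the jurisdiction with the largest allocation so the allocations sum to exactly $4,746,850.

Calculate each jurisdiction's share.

$759,400 shared equally gives $189,850 per jurisdiction.
Remainder $3,987,450 by residents (total 5,979): Central Borough 880,320.12 → $880,300; Harbor Township 1,039,711.41 → $1,039,700; Summit Precinct 116,709.11 → $116,700; Riverside District 1,950,709.36 → $1,950,700.
Rounding difference +$50 on remainder applied to Riverside District.
Totals: Central Borough $189,850 + $880,300 = $1,070,150; Harbor Township $189,850 + $1,039,700 = $1,229,550; Summit Precinct $189,850 + $116,700 = $306,550; Riverside District $189,850 + $1,950,750 = $2,140,600.

Central Borough: $1,070,150 · Harbor Township: $1,229,550 · Summit Precinct: $306,550 · Riverside District: $2,140,600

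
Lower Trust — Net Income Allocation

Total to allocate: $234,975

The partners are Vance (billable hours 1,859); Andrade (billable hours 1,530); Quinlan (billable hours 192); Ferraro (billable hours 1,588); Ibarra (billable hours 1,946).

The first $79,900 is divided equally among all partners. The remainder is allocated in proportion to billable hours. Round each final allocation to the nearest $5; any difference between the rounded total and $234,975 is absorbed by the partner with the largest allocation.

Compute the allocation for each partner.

Vance: $56,500; Andrade: $49,325; Quinlan: $20,165; Ferraro: $50,590; Ibarra: $58,395

First tranche $79,900 split equally: $15,980 each.
Remainder $155,075 by billable hours (total 7,115): Vance 40,517.84 → $40,520; Andrade 33,347.12 → $33,345; Quinlan 4,184.74 → $4,185; Ferraro 34,611.26 → $34,610; Ibarra 42,414.05 → $42,415.
Totals: Vance $15,980 + $40,520 = $56,500; Andrade $15,980 + $33,345 = $49,325; Quinlan $15,980 + $4,185 = $20,165; Ferraro $15,980 + $34,610 = $50,590; Ibarra $15,980 + $42,415 = $58,395.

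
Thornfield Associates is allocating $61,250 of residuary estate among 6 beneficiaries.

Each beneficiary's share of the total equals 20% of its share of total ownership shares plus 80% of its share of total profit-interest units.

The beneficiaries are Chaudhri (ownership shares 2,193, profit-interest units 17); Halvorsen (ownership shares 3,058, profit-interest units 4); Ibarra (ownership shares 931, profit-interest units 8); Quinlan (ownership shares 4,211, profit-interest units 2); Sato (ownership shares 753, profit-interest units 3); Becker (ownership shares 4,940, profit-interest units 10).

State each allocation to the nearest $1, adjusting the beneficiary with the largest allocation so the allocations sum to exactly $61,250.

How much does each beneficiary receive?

Chaudhri: $20,603 · Halvorsen: $6,783 · Ibarra: $9,618 · Quinlan: $5,434 · Sato: $3,914 · Becker: $14,898

Totals — ownership shares 16,086, profit-interest units 44.
Combined weights (20% ownership shares + 80% profit-interest units): Chaudhri 0.3364; Halvorsen 0.1107; Ibarra 0.1570; Quinlan 0.0887; Sato 0.0639; Becker 0.2432.
Raw shares: Chaudhri 20,601.86; Halvorsen 6,783.31; Ibarra 9,618.08; Quinlan 5,434.08; Sato 3,914.34; Becker 14,898.33.
Rounded to nearest $1: Chaudhri $20,602; Halvorsen $6,783; Ibarra $9,618; Quinlan $5,434; Sato $3,914; Becker $14,898. Sum = $61,249.
Difference $61,250 − $61,249 = +$1 applied to largest allocation (Chaudhri): Chaudhri becomes $20,603.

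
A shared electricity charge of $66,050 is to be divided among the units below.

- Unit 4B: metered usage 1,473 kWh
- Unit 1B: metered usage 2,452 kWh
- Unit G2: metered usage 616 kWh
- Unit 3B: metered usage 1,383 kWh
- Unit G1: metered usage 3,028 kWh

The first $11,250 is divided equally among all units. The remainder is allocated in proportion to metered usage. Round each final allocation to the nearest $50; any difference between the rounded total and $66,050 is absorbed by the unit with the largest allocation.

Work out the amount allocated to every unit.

$11,250 shared equally gives $2,250 per unit.
Remainder $54,800 by metered usage (total 8,952): Unit 4B 9,017.02 → $9,000; Unit 1B 15,010.01 → $15,000; Unit G2 3,770.87 → $3,750; Unit 3B 8,466.09 → $8,450; Unit G1 18,536.01 → $18,550.
Rounding difference +$50 on remainder applied to Unit G1.
Totals: Unit 4B $2,250 + $9,000 = $11,250; Unit 1B $2,250 + $15,000 = $17,250; Unit G2 $2,250 + $3,750 = $6,000; Unit 3B $2,250 + $8,450 = $10,700; Unit G1 $2,250 + $18,600 = $20,850.

Unit 4B: $11,250 · Unit 1B: $17,250 · Unit G2: $6,000 · Unit 3B: $10,700 · Unit G1: $20,850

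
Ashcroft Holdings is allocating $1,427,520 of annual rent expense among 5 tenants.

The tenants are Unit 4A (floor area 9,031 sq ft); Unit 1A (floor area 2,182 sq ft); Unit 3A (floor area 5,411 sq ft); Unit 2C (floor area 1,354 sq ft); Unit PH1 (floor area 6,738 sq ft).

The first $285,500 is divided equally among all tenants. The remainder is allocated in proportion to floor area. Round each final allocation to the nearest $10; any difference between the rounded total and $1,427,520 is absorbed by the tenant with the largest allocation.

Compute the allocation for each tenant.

Unit 4A: $474,390; Unit 1A: $157,920; Unit 3A: $307,120; Unit 2C: $119,660; Unit PH1: $368,430

First tranche $285,500 split equally: $57,100 each.
Remainder $1,142,020 by floor area (total 24,716): Unit 4A 417,283.65 → $417,280; Unit 1A 100,820.83 → $100,820; Unit 3A 250,019.02 → $250,020; Unit 2C 62,562.51 → $62,560; Unit PH1 311,333.98 → $311,330.
Rounding difference +$10 on remainder applied to Unit 4A.
Totals: Unit 4A $57,100 + $417,290 = $474,390; Unit 1A $57,100 + $100,820 = $157,920; Unit 3A $57,100 + $250,020 = $307,120; Unit 2C $57,100 + $62,560 = $119,660; Unit PH1 $57,100 + $311,330 = $368,430.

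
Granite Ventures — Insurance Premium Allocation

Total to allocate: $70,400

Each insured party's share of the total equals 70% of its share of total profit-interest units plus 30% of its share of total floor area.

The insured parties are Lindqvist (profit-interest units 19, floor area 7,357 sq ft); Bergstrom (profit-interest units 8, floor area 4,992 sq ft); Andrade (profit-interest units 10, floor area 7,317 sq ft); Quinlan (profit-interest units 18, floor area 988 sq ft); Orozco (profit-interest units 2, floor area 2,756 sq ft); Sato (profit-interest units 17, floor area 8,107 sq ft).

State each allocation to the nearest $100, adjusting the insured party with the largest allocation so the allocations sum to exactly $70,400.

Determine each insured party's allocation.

Lindqvist: $17,500 | Bergstrom: $8,700 | Andrade: $11,600 | Quinlan: $12,600 | Orozco: $3,200 | Sato: $16,800

Totals — profit-interest units 74, floor area 31,517.
Composite weights (70% profit-interest units + 30% floor area): Lindqvist 0.2498; Bergstrom 0.1232; Andrade 0.1642; Quinlan 0.1797; Orozco 0.0452; Sato 0.2380.
Unrounded shares: Lindqvist 17,583.01; Bergstrom 8,672.78; Andrade 11,562.69; Quinlan 12,649.10; Orozco 3,178.73; Sato 16,753.70.
After rounding ($100): Lindqvist $17,600; Bergstrom $8,700; Andrade $11,600; Quinlan $12,600; Orozco $3,200; Sato $16,800. Sum = $70,500.
Difference $70,400 − $70,500 = −$100 applied to largest allocation (Lindqvist): Lindqvist becomes $17,500.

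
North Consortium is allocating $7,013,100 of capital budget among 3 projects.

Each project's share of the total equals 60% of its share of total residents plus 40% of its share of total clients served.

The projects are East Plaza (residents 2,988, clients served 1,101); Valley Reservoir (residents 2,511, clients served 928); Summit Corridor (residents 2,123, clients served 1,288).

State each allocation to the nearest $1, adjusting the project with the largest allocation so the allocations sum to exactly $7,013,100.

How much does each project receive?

East Plaza: $2,580,712; Valley Reservoir: $2,171,066; Summit Corridor: $2,261,322

Residents total 7,622; clients served total 3,317.
Blended shares (60% residents + 40% clients served): East Plaza 0.3680; Valley Reservoir 0.3096; Summit Corridor 0.3224.
Raw shares: East Plaza 2,580,711.61; Valley Reservoir 2,171,066.45; Summit Corridor 2,261,321.94.
At nearest $1: East Plaza $2,580,712; Valley Reservoir $2,171,066; Summit Corridor $2,261,322. Sum = $7,013,100.
Sum already equals the total — no adjustment.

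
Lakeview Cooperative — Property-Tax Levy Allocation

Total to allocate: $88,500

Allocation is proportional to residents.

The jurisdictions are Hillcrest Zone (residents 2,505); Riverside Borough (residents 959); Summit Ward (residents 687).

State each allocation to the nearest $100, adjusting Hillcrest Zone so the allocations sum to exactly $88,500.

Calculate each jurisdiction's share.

Hillcrest Zone: $53,500; Riverside Borough: $20,400; Summit Ward: $14,600

Residents total: 4,151.
Pro-rata amounts: Hillcrest Zone 2,505/4,151 × $88,500 = 53,407.01; Riverside Borough 959/4,151 × $88,500 = 20,446.04; Summit Ward 687/4,151 × $88,500 = 14,646.95.
After rounding ($100): Hillcrest Zone $53,400; Riverside Borough $20,400; Summit Ward $14,600. Sum = $88,400.
Difference $88,500 − $88,400 = +$100 applied to Hillcrest Zone: Hillcrest Zone becomes $53,500.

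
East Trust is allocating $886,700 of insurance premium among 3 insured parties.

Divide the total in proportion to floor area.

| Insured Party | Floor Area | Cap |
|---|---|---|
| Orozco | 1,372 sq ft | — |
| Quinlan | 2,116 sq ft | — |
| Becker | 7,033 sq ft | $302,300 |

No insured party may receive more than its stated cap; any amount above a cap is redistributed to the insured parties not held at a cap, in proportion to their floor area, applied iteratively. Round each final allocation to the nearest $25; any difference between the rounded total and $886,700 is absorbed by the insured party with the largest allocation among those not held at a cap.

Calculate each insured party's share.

Floor area total: 10,521.
Proportional shares (ignoring caps): Orozco 115,630.87; Quinlan 178,334.49; Becker 592,734.64.
Capped: Becker ($302,300); balance $584,400 reallocated over remaining floor area 3,488.
Redistributed shares: Orozco 229,872.94 → $229,875; Quinlan 354,527.06 → $354,525.

Orozco: $229,875 | Quinlan: $354,525 | Becker: $302,300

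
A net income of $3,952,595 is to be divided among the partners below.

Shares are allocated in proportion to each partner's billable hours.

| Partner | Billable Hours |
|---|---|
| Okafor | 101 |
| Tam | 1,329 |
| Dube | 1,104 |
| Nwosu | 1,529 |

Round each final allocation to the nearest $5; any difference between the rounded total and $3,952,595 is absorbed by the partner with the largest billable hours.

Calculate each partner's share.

Combined billable hours = 4,063.
Pro-rata amounts: Okafor 101/4,063 × $3,952,595 = 98,255.50; Tam 1,329/4,063 × $3,952,595 = 1,292,886.72; Dube 1,104/4,063 × $3,952,595 = 1,074,000.71; Nwosu 1,529/4,063 × $3,952,595 = 1,487,452.07.
Rounded to nearest $5: Okafor $98,255; Tam $1,292,885; Dube $1,074,000; Nwosu $1,487,450. Sum = $3,952,590.
Difference $3,952,595 − $3,952,590 = +$5 applied to largest billable hours (Nwosu): Nwosu becomes $1,487,455.

Okafor: $98,255; Tam: $1,292,885; Dube: $1,074,000; Nwosu: $1,487,455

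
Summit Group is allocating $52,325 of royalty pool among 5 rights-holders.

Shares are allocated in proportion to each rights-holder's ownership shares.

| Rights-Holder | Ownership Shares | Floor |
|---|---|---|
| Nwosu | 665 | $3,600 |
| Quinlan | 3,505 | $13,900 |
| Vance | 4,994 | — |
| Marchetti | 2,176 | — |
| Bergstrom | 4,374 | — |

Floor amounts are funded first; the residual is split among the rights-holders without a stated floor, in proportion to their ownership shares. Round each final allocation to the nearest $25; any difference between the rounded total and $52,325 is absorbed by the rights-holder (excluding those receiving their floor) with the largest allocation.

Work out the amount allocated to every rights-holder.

Nwosu: $3,600 | Quinlan: $13,900 | Vance: $15,050 | Marchetti: $6,575 | Bergstrom: $13,200

Guaranteed amounts: Nwosu $3,600; Quinlan $13,900. Remaining pool $34,825.
Remaining pool split over remaining ownership shares 11,544: Vance 15,065.49 → $15,075; Marchetti 6,564.38 → $6,575; Bergstrom 13,195.13 → $13,200.
Rounding difference −$25 applied to Vance → $15,050.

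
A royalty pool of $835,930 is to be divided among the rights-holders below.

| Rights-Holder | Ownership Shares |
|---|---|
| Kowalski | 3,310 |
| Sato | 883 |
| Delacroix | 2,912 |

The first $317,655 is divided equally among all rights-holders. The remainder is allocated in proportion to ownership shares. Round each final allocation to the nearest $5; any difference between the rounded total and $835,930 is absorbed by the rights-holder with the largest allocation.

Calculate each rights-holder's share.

Kowalski: $347,335; Sato: $170,295; Delacroix: $318,300

Equal tier: $317,655 ÷ 3 = $105,885 apiece.
Remainder $518,275 by ownership shares (total 7,105): Kowalski 241,448.31 → $241,450; Sato 64,410.53 → $64,410; Delacroix 212,416.16 → $212,415.
Totals: Kowalski $105,885 + $241,450 = $347,335; Sato $105,885 + $64,410 = $170,295; Delacroix $105,885 + $212,415 = $318,300.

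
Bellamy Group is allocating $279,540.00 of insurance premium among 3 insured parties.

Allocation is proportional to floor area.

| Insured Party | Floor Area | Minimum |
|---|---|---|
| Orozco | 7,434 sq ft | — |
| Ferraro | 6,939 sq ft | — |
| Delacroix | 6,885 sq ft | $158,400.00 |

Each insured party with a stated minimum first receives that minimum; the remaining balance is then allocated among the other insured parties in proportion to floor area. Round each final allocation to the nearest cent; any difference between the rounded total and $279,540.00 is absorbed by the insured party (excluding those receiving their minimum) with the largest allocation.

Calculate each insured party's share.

Orozco: $62,656.01 · Ferraro: $58,483.99 · Delacroix: $158,400.00

Fund the minimums — Delacroix $158,400.00. Balance $121,140.00.
Balance split over remaining floor area 14,373: Orozco 62,656.00501 → $62,656.01; Ferraro 58,483.99499 → $58,483.99.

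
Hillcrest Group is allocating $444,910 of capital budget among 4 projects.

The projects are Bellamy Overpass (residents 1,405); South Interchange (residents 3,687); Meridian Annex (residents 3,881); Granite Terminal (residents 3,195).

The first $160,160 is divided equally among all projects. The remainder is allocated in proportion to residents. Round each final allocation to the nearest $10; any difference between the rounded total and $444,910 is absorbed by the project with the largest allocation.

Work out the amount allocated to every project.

Bellamy Overpass: $72,920 · South Interchange: $126,320 · Meridian Annex: $130,860 · Granite Terminal: $114,810

$160,160 shared equally gives $40,040 per project.
Remainder $284,750 by residents (total 12,168): Bellamy Overpass 32,879.17 → $32,880; South Interchange 86,281.50 → $86,280; Meridian Annex 90,821.40 → $90,820; Granite Terminal 74,767.94 → $74,770.
Totals: Bellamy Overpass $40,040 + $32,880 = $72,920; South Interchange $40,040 + $86,280 = $126,320; Meridian Annex $40,040 + $90,820 = $130,860; Granite Terminal $40,040 + $74,770 = $114,810.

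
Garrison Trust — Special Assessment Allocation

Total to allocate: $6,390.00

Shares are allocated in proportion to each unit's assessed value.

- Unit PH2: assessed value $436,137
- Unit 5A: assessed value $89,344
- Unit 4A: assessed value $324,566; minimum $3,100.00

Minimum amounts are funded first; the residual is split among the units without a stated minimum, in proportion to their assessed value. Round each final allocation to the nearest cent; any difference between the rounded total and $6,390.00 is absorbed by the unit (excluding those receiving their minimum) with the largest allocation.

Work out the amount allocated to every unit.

Unit PH2: $2,730.62 | Unit 5A: $559.38 | Unit 4A: $3,100.00

Minimums first: Unit 4A $3,100.00. Residual $3,290.00.
Residual split over remaining assessed value 525,481: Unit PH2 2,730.6234 → $2,730.62; Unit 5A 559.3766 → $559.38.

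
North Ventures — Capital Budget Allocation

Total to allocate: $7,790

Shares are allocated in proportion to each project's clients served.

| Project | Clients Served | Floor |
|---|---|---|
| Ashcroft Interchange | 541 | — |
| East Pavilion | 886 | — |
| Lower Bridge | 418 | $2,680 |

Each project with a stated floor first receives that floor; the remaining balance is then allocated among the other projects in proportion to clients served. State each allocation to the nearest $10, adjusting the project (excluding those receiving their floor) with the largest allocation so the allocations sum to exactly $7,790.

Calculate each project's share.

Ashcroft Interchange: $1,940 · East Pavilion: $3,170 · Lower Bridge: $2,680

Fund the minimums — Lower Bridge $2,680. Remaining pool $5,110.
Remaining pool split over remaining clients served 1,427: Ashcroft Interchange 1,937.29 → $1,940; East Pavilion 3,172.71 → $3,170.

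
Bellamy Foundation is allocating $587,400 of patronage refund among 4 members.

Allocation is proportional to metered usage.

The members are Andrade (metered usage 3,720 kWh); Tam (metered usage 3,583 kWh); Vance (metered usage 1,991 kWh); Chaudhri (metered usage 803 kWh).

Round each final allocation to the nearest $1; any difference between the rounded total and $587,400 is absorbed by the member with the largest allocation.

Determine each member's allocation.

Andrade: $216,413; Tam: $208,444; Vance: $115,828; Chaudhri: $46,715

Combined metered usage = 10,097.
Proportional shares: Andrade 3,720/10,097 × $587,400 = 216,413.59; Tam 3,583/10,097 × $587,400 = 208,443.52; Vance 1,991/10,097 × $587,400 = 115,827.81; Chaudhri 803/10,097 × $587,400 = 46,715.08.
Rounded to nearest $1: Andrade $216,414; Tam $208,444; Vance $115,828; Chaudhri $46,715. Sum = $587,401.
Difference $587,400 − $587,401 = −$1 applied to largest allocation (Andrade): Andrade becomes $216,413.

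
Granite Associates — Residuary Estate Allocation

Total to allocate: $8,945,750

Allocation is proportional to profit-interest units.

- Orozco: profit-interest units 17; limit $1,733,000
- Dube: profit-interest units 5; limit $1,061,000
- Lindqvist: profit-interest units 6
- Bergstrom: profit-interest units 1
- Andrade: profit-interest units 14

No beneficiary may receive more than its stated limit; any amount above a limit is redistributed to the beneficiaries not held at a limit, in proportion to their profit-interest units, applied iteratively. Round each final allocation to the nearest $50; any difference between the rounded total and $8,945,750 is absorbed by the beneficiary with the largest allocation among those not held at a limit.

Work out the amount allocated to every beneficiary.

Sum of profit-interest units: 43.
Unconstrained shares: Orozco 3,536,691.86; Dube 1,040,203.49; Lindqvist 1,248,244.19; Bergstrom 208,040.70; Andrade 2,912,569.77.
Cap binds for Orozco ($1,733,000); residual $7,212,750 reallocated over remaining profit-interest units 26.
Cap binds for Dube ($1,061,000); residual $6,151,750 reallocated over remaining profit-interest units 21.
Shares after redistribution: Lindqvist 1,757,642.86 → $1,757,650; Bergstrom 292,940.48 → $292,950; Andrade 4,101,166.67 → $4,101,150.

Orozco: $1,733,000 | Dube: $1,061,000 | Lindqvist: $1,757,650 | Bergstrom: $292,950 | Andrade: $4,101,150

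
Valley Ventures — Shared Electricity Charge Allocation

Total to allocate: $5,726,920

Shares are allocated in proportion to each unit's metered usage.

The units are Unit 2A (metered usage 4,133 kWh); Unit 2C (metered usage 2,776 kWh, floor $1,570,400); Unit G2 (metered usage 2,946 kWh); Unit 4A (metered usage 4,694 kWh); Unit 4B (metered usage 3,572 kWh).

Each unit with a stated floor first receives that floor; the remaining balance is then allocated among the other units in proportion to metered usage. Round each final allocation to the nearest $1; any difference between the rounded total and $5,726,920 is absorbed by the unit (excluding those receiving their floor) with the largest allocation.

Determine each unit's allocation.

Fund the minimums — Unit 2C $1,570,400. Residual $4,156,520.
Residual split over remaining metered usage 15,345: Unit 2A 1,119,511.06 → $1,119,511; Unit G2 797,986.83 → $797,987; Unit 4A 1,271,469.85 → $1,271,470; Unit 4B 967,552.26 → $967,552.

Unit 2A: $1,119,511 | Unit 2C: $1,570,400 | Unit G2: $797,987 | Unit 4A: $1,271,470 | Unit 4B: $967,552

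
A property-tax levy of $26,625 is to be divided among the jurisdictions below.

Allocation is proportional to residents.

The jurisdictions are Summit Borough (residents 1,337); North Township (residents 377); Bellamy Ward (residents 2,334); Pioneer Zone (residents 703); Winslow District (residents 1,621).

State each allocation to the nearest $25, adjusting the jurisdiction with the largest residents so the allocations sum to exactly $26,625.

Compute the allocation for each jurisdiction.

Sum of residents: 1,337 + 377 + 2,334 + 703 + 1,621 = 6,372.
Raw shares: Summit Borough 5,586.57; North Township 1,575.27; Bellamy Ward 9,752.47; Pioneer Zone 2,937.44; Winslow District 6,773.25.
After rounding ($25): Summit Borough $5,575; North Township $1,575; Bellamy Ward $9,750; Pioneer Zone $2,925; Winslow District $6,775. Sum = $26,600.
Difference $26,625 − $26,600 = +$25 applied to largest residents (Bellamy Ward): Bellamy Ward becomes $9,775.

Summit Borough: $5,575 · North Township: $1,575 · Bellamy Ward: $9,775 · Pioneer Zone: $2,925 · Winslow District: $6,775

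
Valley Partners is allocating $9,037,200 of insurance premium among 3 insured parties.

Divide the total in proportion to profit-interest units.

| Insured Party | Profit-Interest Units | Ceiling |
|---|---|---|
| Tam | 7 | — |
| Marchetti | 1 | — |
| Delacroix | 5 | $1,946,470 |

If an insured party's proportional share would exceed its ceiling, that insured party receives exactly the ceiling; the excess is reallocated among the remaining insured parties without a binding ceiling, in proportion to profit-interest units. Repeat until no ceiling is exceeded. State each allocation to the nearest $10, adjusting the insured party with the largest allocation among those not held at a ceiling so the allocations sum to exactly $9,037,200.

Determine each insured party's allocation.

Total profit-interest units = 13.
Proportional shares (ignoring caps): Tam 4,866,184.62; Marchetti 695,169.23; Delacroix 3,475,846.15.
Capped: Delacroix ($1,946,470); balance $7,090,730 reallocated over remaining profit-interest units 8.
Shares after redistribution: Tam 6,204,388.75 → $6,204,390; Marchetti 886,341.25 → $886,340.

Tam: $6,204,390 | Marchetti: $886,340 | Delacroix: $1,946,470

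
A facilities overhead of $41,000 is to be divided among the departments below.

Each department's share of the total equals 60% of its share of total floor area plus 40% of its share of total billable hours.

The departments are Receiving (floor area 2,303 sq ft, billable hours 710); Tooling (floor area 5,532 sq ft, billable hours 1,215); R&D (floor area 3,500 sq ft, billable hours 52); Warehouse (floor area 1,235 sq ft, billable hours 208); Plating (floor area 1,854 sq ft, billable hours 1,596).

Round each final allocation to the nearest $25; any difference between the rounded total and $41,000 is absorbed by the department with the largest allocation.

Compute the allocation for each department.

Floor area total 14,424; billable hours total 3,781.
Blended shares (60% floor area + 40% billable hours): Receiving 0.1709; Tooling 0.3587; R&D 0.1511; Warehouse 0.0734; Plating 0.2460.
Unrounded shares: Receiving 7,007.35; Tooling 14,704.81; R&D 6,194.77; Warehouse 3,008.48; Plating 10,084.59.
After rounding ($25): Receiving $7,000; Tooling $14,700; R&D $6,200; Warehouse $3,000; Plating $10,075. Sum = $40,975.
Difference $41,000 − $40,975 = +$25 applied to largest allocation (Tooling): Tooling becomes $14,725.

Receiving: $7,000 · Tooling: $14,725 · R&D: $6,200 · Warehouse: $3,000 · Plating: $10,075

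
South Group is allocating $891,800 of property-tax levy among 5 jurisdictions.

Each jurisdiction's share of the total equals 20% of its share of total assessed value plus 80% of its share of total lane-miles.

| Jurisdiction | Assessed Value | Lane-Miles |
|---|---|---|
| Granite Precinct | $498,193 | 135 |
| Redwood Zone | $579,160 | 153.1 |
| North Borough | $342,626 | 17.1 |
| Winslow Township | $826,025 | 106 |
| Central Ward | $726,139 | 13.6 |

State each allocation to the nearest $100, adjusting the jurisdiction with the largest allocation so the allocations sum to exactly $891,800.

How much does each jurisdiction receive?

Granite Precinct: $256,600 · Redwood Zone: $291,900 · North Borough: $49,300 · Winslow Township: $227,600 · Central Ward: $66,400

Totals — assessed value 2,972,143, lane-miles 424.8.
Composite weights (20% assessed value + 80% lane-miles): Granite Precinct 0.2878; Redwood Zone 0.3273; North Borough 0.0553; Winslow Township 0.2552; Central Ward 0.0745.
Unrounded shares: Granite Precinct 256,625.66; Redwood Zone 291,882.99; North Borough 49,280.17; Winslow Township 227,594.34; Central Ward 66,416.85.
Rounded to nearest $100: Granite Precinct $256,600; Redwood Zone $291,900; North Borough $49,300; Winslow Township $227,600; Central Ward $66,400. Sum = $891,800.
Rounded total matches; no reconciliation needed.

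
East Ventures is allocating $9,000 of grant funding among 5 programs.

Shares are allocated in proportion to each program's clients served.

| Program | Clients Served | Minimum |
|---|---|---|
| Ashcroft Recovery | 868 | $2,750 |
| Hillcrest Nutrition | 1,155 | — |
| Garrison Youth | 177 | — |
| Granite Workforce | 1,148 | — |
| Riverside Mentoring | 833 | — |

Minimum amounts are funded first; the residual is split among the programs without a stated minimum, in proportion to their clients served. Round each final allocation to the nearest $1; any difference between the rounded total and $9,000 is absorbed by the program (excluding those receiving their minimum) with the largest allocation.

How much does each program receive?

Minimums first: Ashcroft Recovery $2,750. Remaining pool $6,250.
Remaining pool split over remaining clients served 3,313: Hillcrest Nutrition 2,178.92 → $2,179; Garrison Youth 333.91 → $334; Granite Workforce 2,165.71 → $2,166; Riverside Mentoring 1,571.46 → $1,571.

Ashcroft Recovery: $2,750 · Hillcrest Nutrition: $2,179 · Garrison Youth: $334 · Granite Workforce: $2,166 · Riverside Mentoring: $1,571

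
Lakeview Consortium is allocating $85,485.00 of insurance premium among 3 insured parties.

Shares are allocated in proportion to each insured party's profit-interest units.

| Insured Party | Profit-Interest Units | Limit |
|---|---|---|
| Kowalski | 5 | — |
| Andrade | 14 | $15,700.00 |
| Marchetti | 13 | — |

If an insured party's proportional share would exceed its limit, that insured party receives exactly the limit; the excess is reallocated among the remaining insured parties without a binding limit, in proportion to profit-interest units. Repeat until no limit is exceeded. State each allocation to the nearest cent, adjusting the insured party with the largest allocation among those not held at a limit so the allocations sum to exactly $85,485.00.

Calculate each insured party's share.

Total profit-interest units = 32.
Pro-rata shares before constraints: Kowalski 13,357.0312; Andrade 37,399.6875; Marchetti 34,728.2812.
Held at cap: Andrade ($15,700.00); balance $69,785.00 reallocated over remaining profit-interest units 18.
Shares after redistribution: Kowalski 19,384.7222 → $19,384.72; Marchetti 50,400.2778 → $50,400.28.

Kowalski: $19,384.72 | Andrade: $15,700.00 | Marchetti: $50,400.28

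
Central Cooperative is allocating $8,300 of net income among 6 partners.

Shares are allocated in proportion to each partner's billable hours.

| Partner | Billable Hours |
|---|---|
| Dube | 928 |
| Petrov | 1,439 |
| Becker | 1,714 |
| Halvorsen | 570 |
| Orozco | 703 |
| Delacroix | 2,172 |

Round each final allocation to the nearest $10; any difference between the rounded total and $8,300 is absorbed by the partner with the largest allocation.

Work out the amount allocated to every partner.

Combined billable hours = 7,526.
Pro-rata amounts: Dube 928/7,526 × $8,300 = 1,023.44; Petrov 1,439/7,526 × $8,300 = 1,586.99; Becker 1,714/7,526 × $8,300 = 1,890.27; Halvorsen 570/7,526 × $8,300 = 628.62; Orozco 703/7,526 × $8,300 = 775.30; Delacroix 2,172/7,526 × $8,300 = 2,395.38.
At nearest $10: Dube $1,020; Petrov $1,590; Becker $1,890; Halvorsen $630; Orozco $780; Delacroix $2,400. Sum = $8,310.
Difference $8,300 − $8,310 = −$10 applied to largest allocation (Delacroix): Delacroix becomes $2,390.

Dube: $1,020 | Petrov: $1,590 | Becker: $1,890 | Halvorsen: $630 | Orozco: $780 | Delacroix: $2,390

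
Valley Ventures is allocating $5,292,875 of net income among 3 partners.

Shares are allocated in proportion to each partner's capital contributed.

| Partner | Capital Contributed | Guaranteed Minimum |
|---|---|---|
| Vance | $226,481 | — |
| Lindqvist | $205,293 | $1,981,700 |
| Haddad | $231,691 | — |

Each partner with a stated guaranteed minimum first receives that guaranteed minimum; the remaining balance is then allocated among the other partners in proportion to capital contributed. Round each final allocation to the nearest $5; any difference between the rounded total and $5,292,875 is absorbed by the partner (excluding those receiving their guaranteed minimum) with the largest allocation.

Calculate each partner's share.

Minimums first: Lindqvist $1,981,700. Residual $3,311,175.
Residual split over remaining capital contributed 458,172: Vance 1,636,761.36 → $1,636,760; Haddad 1,674,413.64 → $1,674,415.

Vance: $1,636,760; Lindqvist: $1,981,700; Haddad: $1,674,415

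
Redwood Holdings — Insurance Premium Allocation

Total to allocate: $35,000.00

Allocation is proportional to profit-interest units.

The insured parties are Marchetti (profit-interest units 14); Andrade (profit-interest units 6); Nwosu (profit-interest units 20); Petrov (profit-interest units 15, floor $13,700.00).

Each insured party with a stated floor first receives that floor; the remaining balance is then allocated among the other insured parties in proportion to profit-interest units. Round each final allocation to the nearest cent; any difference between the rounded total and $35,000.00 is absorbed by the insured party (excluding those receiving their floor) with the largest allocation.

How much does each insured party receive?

Minimums first: Petrov $13,700.00. Residual $21,300.00.
Residual split over remaining profit-interest units 40: Marchetti 7,455.0000 → $7,455.00; Andrade 3,195.0000 → $3,195.00; Nwosu 10,650.0000 → $10,650.00.

Marchetti: $7,455.00 | Andrade: $3,195.00 | Nwosu: $10,650.00 | Petrov: $13,700.00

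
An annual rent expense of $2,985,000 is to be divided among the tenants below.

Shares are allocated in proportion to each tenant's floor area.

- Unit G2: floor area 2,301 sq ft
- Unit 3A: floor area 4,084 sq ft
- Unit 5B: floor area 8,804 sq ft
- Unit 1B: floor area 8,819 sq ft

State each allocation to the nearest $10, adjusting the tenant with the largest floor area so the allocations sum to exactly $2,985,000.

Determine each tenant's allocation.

Sum of floor area: 2,301 + 4,084 + 8,804 + 8,819 = 24,008.
Unrounded shares: Unit G2 286,091.51; Unit 3A 507,778.24; Unit 5B 1,094,632.62; Unit 1B 1,096,497.63.
At nearest $10: Unit G2 $286,090; Unit 3A $507,780; Unit 5B $1,094,630; Unit 1B $1,096,500. Sum = $2,985,000.
Sum already equals the total — no adjustment.

Unit G2: $286,090; Unit 3A: $507,780; Unit 5B: $1,094,630; Unit 1B: $1,096,500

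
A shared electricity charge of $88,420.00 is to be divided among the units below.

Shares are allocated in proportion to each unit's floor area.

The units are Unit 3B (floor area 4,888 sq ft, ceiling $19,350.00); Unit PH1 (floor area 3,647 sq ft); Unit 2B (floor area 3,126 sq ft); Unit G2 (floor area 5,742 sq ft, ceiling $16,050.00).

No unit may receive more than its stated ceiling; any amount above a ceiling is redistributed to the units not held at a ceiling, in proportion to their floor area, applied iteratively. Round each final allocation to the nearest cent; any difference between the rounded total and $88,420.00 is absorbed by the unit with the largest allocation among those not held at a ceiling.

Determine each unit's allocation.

Unit 3B: $19,350.00 | Unit PH1: $28,549.23 | Unit 2B: $24,470.77 | Unit G2: $16,050.00

Floor area total: 17,403.
Unconstrained shares: Unit 3B 24,834.6239; Unit PH1 18,529.4340; Unit 2B 15,882.3720; Unit G2 29,173.5701.
Cap binds for Unit 3B ($19,350.00), Unit G2 ($16,050.00); residual $53,020.00 reallocated over remaining floor area 6,773.
Shares after redistribution: Unit PH1 28,549.2308 → $28,549.23; Unit 2B 24,470.7692 → $24,470.77.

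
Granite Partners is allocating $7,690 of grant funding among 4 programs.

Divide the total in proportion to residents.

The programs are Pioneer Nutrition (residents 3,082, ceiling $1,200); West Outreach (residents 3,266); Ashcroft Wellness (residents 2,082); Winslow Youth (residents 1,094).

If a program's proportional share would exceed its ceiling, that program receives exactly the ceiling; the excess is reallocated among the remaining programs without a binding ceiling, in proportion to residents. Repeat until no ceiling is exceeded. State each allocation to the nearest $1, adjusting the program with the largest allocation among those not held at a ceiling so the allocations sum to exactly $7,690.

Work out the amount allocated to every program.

Pioneer Nutrition: $1,200; West Outreach: $3,290; Ashcroft Wellness: $2,098; Winslow Youth: $1,102

Combined residents = 9,524.
Proportional shares (ignoring caps): Pioneer Nutrition 2,488.51; West Outreach 2,637.08; Ashcroft Wellness 1,681.08; Winslow Youth 883.33.
Capped: Pioneer Nutrition ($1,200); remaining pool $6,490 reallocated over remaining residents 6,442.
Shares after redistribution: West Outreach 3,290.34 → $3,290; Ashcroft Wellness 2,097.51 → $2,098; Winslow Youth 1,102.15 → $1,102.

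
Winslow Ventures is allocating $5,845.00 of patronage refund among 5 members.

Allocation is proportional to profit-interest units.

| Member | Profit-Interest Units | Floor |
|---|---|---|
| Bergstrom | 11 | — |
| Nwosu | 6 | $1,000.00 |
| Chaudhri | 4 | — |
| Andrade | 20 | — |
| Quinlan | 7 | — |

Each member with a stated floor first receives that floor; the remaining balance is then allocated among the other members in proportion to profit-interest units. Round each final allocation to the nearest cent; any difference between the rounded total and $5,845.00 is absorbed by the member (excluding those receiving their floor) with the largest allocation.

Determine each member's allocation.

Bergstrom: $1,268.93 | Nwosu: $1,000.00 | Chaudhri: $461.43 | Andrade: $2,307.14 | Quinlan: $807.50

Minimums first: Nwosu $1,000.00. Balance $4,845.00.
Balance split over remaining profit-interest units 42: Bergstrom 1,268.9286 → $1,268.93; Chaudhri 461.4286 → $461.43; Andrade 2,307.1429 → $2,307.14; Quinlan 807.5000 → $807.50.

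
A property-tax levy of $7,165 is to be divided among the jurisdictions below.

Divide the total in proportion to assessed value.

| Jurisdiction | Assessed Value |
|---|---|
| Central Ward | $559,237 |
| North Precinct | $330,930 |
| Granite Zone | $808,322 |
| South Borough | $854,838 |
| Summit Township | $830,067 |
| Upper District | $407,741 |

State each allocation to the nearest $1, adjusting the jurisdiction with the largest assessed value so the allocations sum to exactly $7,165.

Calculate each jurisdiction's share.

Total assessed value = 3,791,135.
Pro-rata amounts: Central Ward 559,237/3,791,135 × $7,165 = 1,056.92; North Precinct 330,930/3,791,135 × $7,165 = 625.44; Granite Zone 808,322/3,791,135 × $7,165 = 1,527.68; South Borough 854,838/3,791,135 × $7,165 = 1,615.59; Summit Township 830,067/3,791,135 × $7,165 = 1,568.77; Upper District 407,741/3,791,135 × $7,165 = 770.60.
Rounded to nearest $1: Central Ward $1,057; North Precinct $625; Granite Zone $1,528; South Borough $1,616; Summit Township $1,569; Upper District $771. Sum = $7,166.
Difference $7,165 − $7,166 = −$1 applied to largest assessed value (South Borough): South Borough becomes $1,615.

Central Ward: $1,057 | North Precinct: $625 | Granite Zone: $1,528 | South Borough: $1,615 | Summit Township: $1,569 | Upper District: $771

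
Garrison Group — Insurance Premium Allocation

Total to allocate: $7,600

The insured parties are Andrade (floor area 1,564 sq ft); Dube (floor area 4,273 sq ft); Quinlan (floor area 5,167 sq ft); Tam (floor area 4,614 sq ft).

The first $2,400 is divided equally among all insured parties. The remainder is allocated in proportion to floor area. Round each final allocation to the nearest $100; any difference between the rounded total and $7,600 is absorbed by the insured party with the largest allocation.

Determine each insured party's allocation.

$2,400 shared equally gives $600 per insured party.
Remainder $5,200 by floor area (total 15,618): Andrade 520.73 → $500; Dube 1,422.69 → $1,400; Quinlan 1,720.35 → $1,700; Tam 1,536.23 → $1,500.
Rounding difference +$100 on remainder applied to Quinlan.
Totals: Andrade $600 + $500 = $1,100; Dube $600 + $1,400 = $2,000; Quinlan $600 + $1,800 = $2,400; Tam $600 + $1,500 = $2,100.

Andrade: $1,100 | Dube: $2,000 | Quinlan: $2,400 | Tam: $2,100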